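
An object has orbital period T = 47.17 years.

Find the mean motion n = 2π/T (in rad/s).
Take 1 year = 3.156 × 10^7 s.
T = 47.17 years = 1.48869 × 10^9 s
n = 2π / (1.48869 × 10^9 s) = 4.22063 × 10^-9 rad/s ≈ 4.221 × 10^-9 rad/s

Final answer: n = 4.221 × 10^-9 rad/s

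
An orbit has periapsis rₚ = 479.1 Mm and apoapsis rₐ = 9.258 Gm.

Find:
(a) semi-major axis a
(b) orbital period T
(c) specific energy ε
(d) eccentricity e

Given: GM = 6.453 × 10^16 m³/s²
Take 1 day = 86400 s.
rₚ = 479.1 Mm = 4.791 × 10^8 m
rₐ = 9.258 Gm = 9.258 × 10^9 m
GM = 6.453 × 10^16 m³/s²
a = (rₚ + rₐ)/2 = 4.86855 × 10^9 m
e = (rₐ − rₚ)/(rₐ + rₚ) = (8.7789 × 10^9) / (9.7371 × 10^9) = 0.901593
(a) a = 4.86855 × 10^9 m ≈ 4.869 Gm
(b) a³ = 1.15398 × 10^29 m³;  T = 2π √(a³/GM) = 2π × 1.33727 × 10^6 s = 8.40231 × 10^6 s ≈ 97.25 days
(c) 2a = 9.7371 × 10^9 m;  ε = −GM/(2a) = -6.62723 × 10^6 J/kg ≈ -6.627 MJ/kg
(d) e = 0.901593 ≈ 0.9016

Final answer:
(a) semi-major axis a = 4.869 Gm
(b) orbital period T = 97.25 days
(c) specific energy ε = -6.627 MJ/kg
(d) eccentricity e = 0.9016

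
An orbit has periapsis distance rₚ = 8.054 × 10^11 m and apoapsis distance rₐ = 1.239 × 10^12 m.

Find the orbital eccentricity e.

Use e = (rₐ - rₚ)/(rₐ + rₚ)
rₚ = 8.054 × 10^11 m
rₐ = 1.239 × 10^12 m
rₐ − rₚ = 4.336 × 10^11 m
rₐ + rₚ = 2.0444 × 10^12 m
e = (rₐ − rₚ)/(rₐ + rₚ) = 0.212092

Final answer: e = 0.2121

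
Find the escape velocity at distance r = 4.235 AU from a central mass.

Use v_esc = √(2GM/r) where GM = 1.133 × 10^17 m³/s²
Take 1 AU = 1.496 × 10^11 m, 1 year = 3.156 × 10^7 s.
r = 4.235 AU = 6.33556 × 10^11 m
GM = 1.133 × 10^17 m³/s²
2GM/r = 2 × (1.133 × 10^17) / (6.33556 × 10^11) = 357664 m²/s²
v_esc = √(2GM/r) = 598.05 m/s ≈ 0.1262 AU/year

Final answer: 0.1262 AU/year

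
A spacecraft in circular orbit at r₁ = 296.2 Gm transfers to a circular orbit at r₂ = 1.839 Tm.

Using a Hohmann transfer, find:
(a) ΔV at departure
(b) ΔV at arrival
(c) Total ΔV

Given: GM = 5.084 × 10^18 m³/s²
r₁ = 296.2 Gm = 2.962 × 10^11 m
r₂ = 1.839 Tm = 1.839 × 10^12 m
GM = 5.084 × 10^18 m³/s²
Transfer ellipse: a_t = (r₁ + r₂)/2 = 1.0676 × 10^12 m
Circular speed at r₁: v₁ = √(GM/r₁) = 4142.96 m/s
Transfer speed at r₁ (periapsis): v₁ₜ = √(GM(2/r₁ − 1/a_t)) = 5437.47 m/s
(a) ΔV₁ = v₁ₜ − v₁ = 1294.51 m/s ≈ 1.295 km/s
Circular speed at r₂: v₂ = √(GM/r₂) = 1662.69 m/s
Transfer speed at r₂ (apoapsis): v₂ₜ = √(GM(2/r₂ − 1/a_t)) = 875.79 m/s
(b) ΔV₂ = v₂ − v₂ₜ = 786.902 m/s ≈ 786.9 m/s
(c) ΔV_total = ΔV₁ + ΔV₂ = 2081.42 m/s ≈ 2.081 km/s

Final answer:
(a) ΔV₁ = 1.295 km/s
(b) ΔV₂ = 786.9 m/s
(c) ΔV_total = 2.081 km/s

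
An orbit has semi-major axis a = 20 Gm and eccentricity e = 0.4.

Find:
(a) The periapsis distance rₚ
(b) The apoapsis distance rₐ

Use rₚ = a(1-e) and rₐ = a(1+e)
a = 20 Gm = 2 × 10^10 m
e = 0.4:  1 − e = 0.6,  1 + e = 1.4
(a) rₚ = a(1 − e) = 2 × 10^10 m × 0.6 = 1.2 × 10^10 m ≈ 12 Gm
(b) rₐ = a(1 + e) = 2 × 10^10 m × 1.4 = 2.8 × 10^10 m ≈ 28 Gm

Final answer:
(a) rₚ = 12 Gm
(b) rₐ = 28 Gm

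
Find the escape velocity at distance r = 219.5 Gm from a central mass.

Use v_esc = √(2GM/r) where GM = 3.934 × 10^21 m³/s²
r = 219.5 Gm = 2.195 × 10^11 m
GM = 3.934 × 10^21 m³/s²
2GM/r = 2 × (3.934 × 10^21) / (2.195 × 10^11) = 3.58451 × 10^10 m²/s²
v_esc = √(2GM/r) = 189328 m/s ≈ 189.3 km/s

Final answer: 189.3 km/s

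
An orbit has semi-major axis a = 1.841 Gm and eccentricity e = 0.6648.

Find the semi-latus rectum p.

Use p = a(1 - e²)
a = 1.841 Gm = 1.841 × 10^9 m
e = 0.6648,  e² = 0.441959,  1 − e² = 0.558041
p = a(1 − e²) = 1.841 × 10^9 m × 0.558041 = 1.02735 × 10^9 m ≈ 1.027 Gm

Final answer: p = 1.027 Gm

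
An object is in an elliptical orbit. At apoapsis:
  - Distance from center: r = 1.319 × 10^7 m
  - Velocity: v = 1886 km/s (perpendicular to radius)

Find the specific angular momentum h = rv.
r = 1.319 × 10^7 m
v = 1886 km/s = 1.886 × 10^6 m/s
h = rv = 1.319 × 10^7 × 1.886 × 10^6 = 2.48763 × 10^13 m²/s ≈ 2.488 × 10^13 m²/s

Final answer: h = 2.488 × 10^13 m²/s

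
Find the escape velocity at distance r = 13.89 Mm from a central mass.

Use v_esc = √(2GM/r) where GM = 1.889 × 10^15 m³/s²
r = 13.89 Mm = 1.389 × 10^7 m
GM = 1.889 × 10^15 m³/s²
2GM/r = 2 × (1.889 × 10^15) / (1.389 × 10^7) = 2.71994 × 10^8 m²/s²
v_esc = √(2GM/r) = 16492.2 m/s ≈ 16.49 km/s

Final answer: 16.49 km/s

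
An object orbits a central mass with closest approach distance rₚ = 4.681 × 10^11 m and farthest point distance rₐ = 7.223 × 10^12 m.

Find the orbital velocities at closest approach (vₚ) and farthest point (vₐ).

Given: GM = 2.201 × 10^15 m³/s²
rₚ = 4.681 × 10^11 m
rₐ = 7.223 × 10^12 m
GM = 2.201 × 10^15 m³/s²
a = (rₚ + rₐ)/2 = 3.84555 × 10^12 m
Vis-viva: v² = GM (2/r − 1/a)
vₚ² = 2.201 × 10^15 × (4.27259 × 10^-12 − 2.60041 × 10^-13) = 8831.62 m²/s²
vₚ = 93.9767 m/s ≈ 93.98 m/s
vₐ² = 2.201 × 10^15 × (2.76893 × 10^-13 − 2.60041 × 10^-13) = 37.0922 m²/s²
vₐ = 6.09034 m/s ≈ 6.09 m/s

Final answer: vₚ = 93.98 m/s, vₐ = 6.09 m/s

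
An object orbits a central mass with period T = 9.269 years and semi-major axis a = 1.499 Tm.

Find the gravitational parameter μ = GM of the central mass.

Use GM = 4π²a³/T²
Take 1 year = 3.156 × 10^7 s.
T = 9.269 years = 2.9253 × 10^8 s
a = 1.499 Tm = 1.499 × 10^12 m
a³ = 3.36825 × 10^36 m³
T² = 8.55736 × 10^16 s²
GM = 4π² × (3.36825 × 10^36) / (8.55736 × 10^16) = 1.55391 × 10^21 m³/s²
GM ≈ 1.554 × 10^21 m³/s²

Final answer: GM = 1.554 × 10^21 m³/s²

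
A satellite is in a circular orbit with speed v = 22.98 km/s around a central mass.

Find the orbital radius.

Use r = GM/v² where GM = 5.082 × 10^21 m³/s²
v = 22.98 km/s = 22980 m/s
GM = 5.082 × 10^21 m³/s²
v² = 5.2808 × 10^8 m²/s²
r = GM/v² = (5.082 × 10^21) / (5.2808 × 10^8) = 9.62353 × 10^12 m ≈ 9.624 × 10^12 m

Final answer: 9.624 × 10^12 m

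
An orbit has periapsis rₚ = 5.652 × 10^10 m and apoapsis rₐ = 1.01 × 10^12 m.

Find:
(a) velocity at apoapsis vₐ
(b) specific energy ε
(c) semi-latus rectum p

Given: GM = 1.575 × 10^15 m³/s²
rₚ = 5.652 × 10^10 m
rₐ = 1.01 × 10^12 m
GM = 1.575 × 10^15 m³/s²
a = (rₚ + rₐ)/2 = 5.3326 × 10^11 m
e = (rₐ − rₚ)/(rₐ + rₚ) = (9.5348 × 10^11) / (1.06652 × 10^12) = 0.89401
(a) vₐ² = GM (2/rₐ − 1/a) = 1.575 × 10^15 × (1.9802 × 10^-12 − 1.87526 × 10^-12) = 165.281 m²/s²;  vₐ = 12.8562 m/s ≈ 12.86 m/s
(b) 2a = 1.06652 × 10^12 m;  ε = −GM/(2a) = -1476.77 J/kg ≈ -1.477 kJ/kg
(c) 1 − e² = 0.200745;  p = a(1 − e²) = 5.3326 × 10^11 × 0.200745 = 1.07049 × 10^11 m ≈ 1.07 × 10^11 m

Final answer:
(a) velocity at apoapsis vₐ = 12.86 m/s
(b) specific energy ε = -1.477 kJ/kg
(c) semi-latus rectum p = 1.07 × 10^11 m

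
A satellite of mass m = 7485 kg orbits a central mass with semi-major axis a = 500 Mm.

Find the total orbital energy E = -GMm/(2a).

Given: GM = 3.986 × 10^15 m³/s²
a = 500 Mm = 5 × 10^8 m
GM = 3.986 × 10^15 m³/s²
2a = 1 × 10^9 m
GMm = 3.986 × 10^15 × 7485 = 2.98352 × 10^19 m³·kg/s²
E = −GMm/(2a) = -2.98352 × 10^10 J ≈ -29.84 GJ

Final answer: -29.84 GJ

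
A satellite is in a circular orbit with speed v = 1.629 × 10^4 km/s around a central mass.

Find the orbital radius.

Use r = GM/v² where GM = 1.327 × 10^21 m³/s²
v = 1.629 × 10^4 km/s = 1.629 × 10^7 m/s
GM = 1.327 × 10^21 m³/s²
v² = 2.65364 × 10^14 m²/s²
r = GM/v² = (1.327 × 10^21) / (2.65364 × 10^14) = 5.00068 × 10^6 m ≈ 5.001 Mm

Final answer: 5.001 Mm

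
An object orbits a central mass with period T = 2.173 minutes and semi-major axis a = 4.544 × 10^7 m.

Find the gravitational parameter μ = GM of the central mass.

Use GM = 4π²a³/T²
T = 2.173 minutes = 130.38 s
a = 4.544 × 10^7 m
a³ = 9.38242 × 10^22 m³
T² = 16998.9 s²
GM = 4π² × (9.38242 × 10^22) / 16998.9 = 2.17898 × 10^20 m³/s²
GM ≈ 2.179 × 10^20 m³/s²

Final answer: GM = 2.179 × 10^20 m³/s²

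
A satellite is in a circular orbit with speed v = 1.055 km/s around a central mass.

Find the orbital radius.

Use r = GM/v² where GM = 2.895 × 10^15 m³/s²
v = 1.055 km/s = 1055 m/s
GM = 2.895 × 10^15 m³/s²
v² = 1.11302 × 10^6 m²/s²
r = GM/v² = (2.895 × 10^15) / (1.11302 × 10^6) = 2.60102 × 10^9 m ≈ 2.601 Gm

Final answer: 2.601 Gm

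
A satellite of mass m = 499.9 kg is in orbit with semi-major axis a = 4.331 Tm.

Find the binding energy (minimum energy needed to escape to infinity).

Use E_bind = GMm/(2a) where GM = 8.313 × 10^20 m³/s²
a = 4.331 Tm = 4.331 × 10^12 m
GM = 8.313 × 10^20 m³/s²
m = 499.9 kg
GMm = 8.313 × 10^20 × 499.9 = 4.15567 × 10^23 m³·kg/s²
2a = 8.662 × 10^12 m
E_bind = GMm/(2a) = 4.79759 × 10^10 J ≈ 47.98 GJ

Final answer: 47.98 GJ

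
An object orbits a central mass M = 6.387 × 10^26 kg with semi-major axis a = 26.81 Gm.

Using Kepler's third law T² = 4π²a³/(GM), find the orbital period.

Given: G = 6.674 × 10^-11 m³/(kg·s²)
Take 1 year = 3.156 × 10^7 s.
M = 6.387 × 10^26 kg
GM = G × M = 6.674 × 10^-11 × 6.387 × 10^26 = 4.26268 × 10^16 m³/s²
a = 26.81 Gm = 2.681 × 10^10 m
a³ = 1.92704 × 10^31 m³
T = 2π √(a³/GM) = 2π √((1.92704 × 10^31) / (4.26268 × 10^16)) = 2π × 2.1262 × 10^7 s
T = 1.33593 × 10^8 s ≈ 4.233 years

Final answer: 4.233 years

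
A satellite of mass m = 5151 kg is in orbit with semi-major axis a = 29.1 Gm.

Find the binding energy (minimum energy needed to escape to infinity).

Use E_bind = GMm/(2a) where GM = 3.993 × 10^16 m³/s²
a = 29.1 Gm = 2.91 × 10^10 m
GM = 3.993 × 10^16 m³/s²
m = 5151 kg
GMm = 3.993 × 10^16 × 5151 = 2.05679 × 10^20 m³·kg/s²
2a = 5.82 × 10^10 m
E_bind = GMm/(2a) = 3.53401 × 10^9 J ≈ 3.534 GJ

Final answer: 3.534 GJ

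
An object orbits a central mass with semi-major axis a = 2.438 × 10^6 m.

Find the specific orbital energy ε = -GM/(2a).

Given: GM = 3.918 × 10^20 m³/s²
a = 2.438 × 10^6 m
GM = 3.918 × 10^20 m³/s²
2a = 4.876 × 10^6 m
ε = −GM/(2a) = -8.03527 × 10^13 J/kg ≈ -8.035 × 10^4 GJ/kg

Final answer: -8.035 × 10^4 GJ/kg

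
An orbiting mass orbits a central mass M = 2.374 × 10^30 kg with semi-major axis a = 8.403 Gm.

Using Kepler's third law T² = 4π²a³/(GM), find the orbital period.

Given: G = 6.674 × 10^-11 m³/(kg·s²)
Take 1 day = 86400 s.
M = 2.374 × 10^30 kg
GM = G × M = 6.674 × 10^-11 × 2.374 × 10^30 = 1.58441 × 10^20 m³/s²
a = 8.403 Gm = 8.403 × 10^9 m
a³ = 5.93339 × 10^29 m³
T = 2π √(a³/GM) = 2π √((5.93339 × 10^29) / (1.58441 × 10^20)) = 2π × 61195.3 s
T = 384501 s ≈ 4.45 days

Final answer: 4.45 days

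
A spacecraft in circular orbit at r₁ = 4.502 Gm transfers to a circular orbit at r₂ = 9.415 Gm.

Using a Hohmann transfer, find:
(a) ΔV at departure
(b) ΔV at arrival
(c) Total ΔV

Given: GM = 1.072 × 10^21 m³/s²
r₁ = 4.502 Gm = 4.502 × 10^9 m
r₂ = 9.415 Gm = 9.415 × 10^9 m
GM = 1.072 × 10^21 m³/s²
Transfer ellipse: a_t = (r₁ + r₂)/2 = 6.9585 × 10^9 m
Circular speed at r₁: v₁ = √(GM/r₁) = 487972 m/s
Transfer speed at r₁ (periapsis): v₁ₜ = √(GM(2/r₁ − 1/a_t)) = 567606 m/s
(a) ΔV₁ = v₁ₜ − v₁ = 79634.3 m/s ≈ 79.63 km/s
Circular speed at r₂: v₂ = √(GM/r₂) = 337433 m/s
Transfer speed at r₂ (apoapsis): v₂ₜ = √(GM(2/r₂ − 1/a_t)) = 271414 m/s
(b) ΔV₂ = v₂ − v₂ₜ = 66018.8 m/s ≈ 66.02 km/s
(c) ΔV_total = ΔV₁ + ΔV₂ = 145653 m/s ≈ 145.7 km/s

Final answer:
(a) ΔV₁ = 79.63 km/s
(b) ΔV₂ = 66.02 km/s
(c) ΔV_total = 145.7 km/s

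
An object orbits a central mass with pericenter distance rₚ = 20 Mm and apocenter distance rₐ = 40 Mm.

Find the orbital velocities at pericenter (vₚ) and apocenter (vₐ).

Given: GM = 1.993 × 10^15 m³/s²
rₚ = 20 Mm = 2 × 10^7 m
rₐ = 40 Mm = 4 × 10^7 m
GM = 1.993 × 10^15 m³/s²
a = (rₚ + rₐ)/2 = 3 × 10^7 m
Vis-viva: v² = GM (2/r − 1/a)
vₚ² = 1.993 × 10^15 × (1 × 10^-7 − 3.33333 × 10^-8) = 1.32867 × 10^8 m²/s²
vₚ = 11526.8 m/s ≈ 11.53 km/s
vₐ² = 1.993 × 10^15 × (5 × 10^-8 − 3.33333 × 10^-8) = 3.32167 × 10^7 m²/s²
vₐ = 5763.39 m/s ≈ 5.763 km/s

Final answer: vₚ = 11.53 km/s, vₐ = 5.763 km/s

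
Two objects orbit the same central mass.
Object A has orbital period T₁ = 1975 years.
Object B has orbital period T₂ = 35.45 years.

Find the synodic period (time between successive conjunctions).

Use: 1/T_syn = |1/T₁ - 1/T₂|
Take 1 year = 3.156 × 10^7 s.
T₁ = 1975 years = 6.2331 × 10^10 s
T₂ = 35.45 years = 1.1188 × 10^9 s
1/T₁ = 1.60434 × 10^-11 s⁻¹
1/T₂ = 8.93813 × 10^-10 s⁻¹
|1/T₁ − 1/T₂| = 8.7777 × 10^-10 s⁻¹
T_syn = 1 / |1/T₁ − 1/T₂| = 1.13925 × 10^9 s ≈ 36.1 years

Final answer: T_syn = 36.1 years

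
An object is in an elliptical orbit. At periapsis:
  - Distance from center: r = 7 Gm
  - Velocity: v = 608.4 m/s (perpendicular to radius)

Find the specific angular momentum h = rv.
r = 7 Gm = 7 × 10^9 m
v = 608.4 m/s
h = rv = 7 × 10^9 × 608.4 = 4.2588 × 10^12 m²/s ≈ 4.259 × 10^12 m²/s

Final answer: h = 4.259 × 10^12 m²/s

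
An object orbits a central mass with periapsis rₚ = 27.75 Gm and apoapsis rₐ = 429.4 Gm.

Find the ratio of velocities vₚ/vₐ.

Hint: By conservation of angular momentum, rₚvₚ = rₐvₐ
rₚ = 27.75 Gm = 2.775 × 10^10 m
rₐ = 429.4 Gm = 4.294 × 10^11 m
rₚvₚ = rₐvₐ  ⇒  vₚ/vₐ = rₐ/rₚ
vₚ/vₐ = (4.294 × 10^11) / (2.775 × 10^10) = 15.4739

Final answer: vₚ/vₐ = 15.47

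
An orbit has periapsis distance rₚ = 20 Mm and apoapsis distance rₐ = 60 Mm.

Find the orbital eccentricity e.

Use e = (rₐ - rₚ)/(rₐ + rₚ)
rₚ = 20 Mm = 2 × 10^7 m
rₐ = 60 Mm = 6 × 10^7 m
rₐ − rₚ = 4 × 10^7 m
rₐ + rₚ = 8 × 10^7 m
e = (rₐ − rₚ)/(rₐ + rₚ) = 0.5

Final answer: e = 0.5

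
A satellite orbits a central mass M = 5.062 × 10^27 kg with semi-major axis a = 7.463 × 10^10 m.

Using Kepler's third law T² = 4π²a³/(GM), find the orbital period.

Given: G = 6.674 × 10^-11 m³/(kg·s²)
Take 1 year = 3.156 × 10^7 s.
M = 5.062 × 10^27 kg
GM = G × M = 6.674 × 10^-11 × 5.062 × 10^27 = 3.37838 × 10^17 m³/s²
a = 7.463 × 10^10 m
a³ = 4.15662 × 10^32 m³
T = 2π √(a³/GM) = 2π √((4.15662 × 10^32) / (3.37838 × 10^17)) = 2π × 3.50765 × 10^7 s
T = 2.20392 × 10^8 s ≈ 6.983 years

Final answer: 6.983 years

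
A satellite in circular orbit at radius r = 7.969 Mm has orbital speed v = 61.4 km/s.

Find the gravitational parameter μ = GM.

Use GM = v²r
r = 7.969 Mm = 7.969 × 10^6 m
v = 61.4 km/s = 61400 m/s
v² = 3.76996 × 10^9 m²/s²
GM = v²r = 3.76996 × 10^9 × 7.969 × 10^6 = 3.00428 × 10^16 m³/s²
GM ≈ 3.004 × 10^16 m³/s²

Final answer: GM = 3.004 × 10^16 m³/s²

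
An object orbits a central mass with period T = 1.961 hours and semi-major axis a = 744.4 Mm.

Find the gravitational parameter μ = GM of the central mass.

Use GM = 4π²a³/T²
T = 1.961 hours = 7059.6 s
a = 744.4 Mm = 7.444 × 10^8 m
a³ = 4.12495 × 10^26 m³
T² = 4.9838 × 10^7 s²
GM = 4π² × (4.12495 × 10^26) / (4.9838 × 10^7) = 3.26752 × 10^20 m³/s²
GM ≈ 3.268 × 10^20 m³/s²

Final answer: GM = 3.268 × 10^20 m³/s²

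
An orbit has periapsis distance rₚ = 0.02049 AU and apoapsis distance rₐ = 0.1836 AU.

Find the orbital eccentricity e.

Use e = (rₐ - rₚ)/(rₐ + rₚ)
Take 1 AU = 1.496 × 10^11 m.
rₚ = 0.02049 AU = 3.0653 × 10^9 m
rₐ = 0.1836 AU = 2.74666 × 10^10 m
rₐ − rₚ = 2.44013 × 10^10 m
rₐ + rₚ = 3.05319 × 10^10 m
e = (rₐ − rₚ)/(rₐ + rₚ) = 0.799206

Final answer: e = 0.7992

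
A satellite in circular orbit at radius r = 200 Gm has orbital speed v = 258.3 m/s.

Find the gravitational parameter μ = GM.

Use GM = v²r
r = 200 Gm = 2 × 10^11 m
v = 258.3 m/s
v² = 66718.9 m²/s²
GM = v²r = 66718.9 × 2 × 10^11 = 1.33438 × 10^16 m³/s²
GM ≈ 1.334 × 10^16 m³/s²

Final answer: GM = 1.334 × 10^16 m³/s²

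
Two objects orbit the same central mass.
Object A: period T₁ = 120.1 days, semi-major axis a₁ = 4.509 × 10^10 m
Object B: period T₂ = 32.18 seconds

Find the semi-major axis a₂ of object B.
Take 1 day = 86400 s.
T₁ = 120.1 days = 1.03766 × 10^7 s
T₂ = 32.18 seconds
a₁ = 4.509 × 10^10 m
Kepler's third law: (T₂/T₁)² = (a₂/a₁)³  ⇒  a₂ = a₁ (T₂/T₁)^(2/3)
T₂/T₁ = 3.1012 × 10^-6
(T₂/T₁)^(2/3) = 0.00021266
a₂ = 4.509 × 10^10 m × 0.00021266 = 9.58885 × 10^6 m ≈ 9.589 × 10^6 m

Final answer: a₂ = 9.589 × 10^6 m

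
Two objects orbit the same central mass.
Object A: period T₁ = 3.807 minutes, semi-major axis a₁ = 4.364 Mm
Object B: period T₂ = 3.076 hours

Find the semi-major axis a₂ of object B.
T₁ = 3.807 minutes = 228.42 s
T₂ = 3.076 hours = 11073.6 s
a₁ = 4.364 Mm = 4.364 × 10^6 m
Kepler's third law: (T₂/T₁)² = (a₂/a₁)³  ⇒  a₂ = a₁ (T₂/T₁)^(2/3)
T₂/T₁ = 48.4791
(T₂/T₁)^(2/3) = 13.2955
a₂ = 4.364 × 10^6 m × 13.2955 = 5.80214 × 10^7 m ≈ 58.02 Mm

Final answer: a₂ = 58.02 Mm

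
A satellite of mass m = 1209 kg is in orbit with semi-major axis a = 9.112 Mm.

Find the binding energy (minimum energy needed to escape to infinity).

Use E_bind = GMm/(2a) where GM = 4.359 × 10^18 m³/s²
a = 9.112 Mm = 9.112 × 10^6 m
GM = 4.359 × 10^18 m³/s²
m = 1209 kg
GMm = 4.359 × 10^18 × 1209 = 5.27003 × 10^21 m³·kg/s²
2a = 1.8224 × 10^7 m
E_bind = GMm/(2a) = 2.89181 × 10^14 J ≈ 289.2 TJ

Final answer: 289.2 TJ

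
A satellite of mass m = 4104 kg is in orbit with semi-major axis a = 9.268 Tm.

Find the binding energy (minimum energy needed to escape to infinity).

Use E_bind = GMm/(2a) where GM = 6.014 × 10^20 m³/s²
a = 9.268 Tm = 9.268 × 10^12 m
GM = 6.014 × 10^20 m³/s²
m = 4104 kg
GMm = 6.014 × 10^20 × 4104 = 2.46815 × 10^24 m³·kg/s²
2a = 1.8536 × 10^13 m
E_bind = GMm/(2a) = 1.33154 × 10^11 J ≈ 133.2 GJ

Final answer: 133.2 GJ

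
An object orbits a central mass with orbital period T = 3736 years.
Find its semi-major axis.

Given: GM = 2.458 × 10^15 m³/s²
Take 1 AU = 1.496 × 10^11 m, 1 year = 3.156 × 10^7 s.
T = 3736 years = 1.17908 × 10^11 s
GM = 2.458 × 10^15 m³/s²
Kepler's third law: a³ = GM T² / (4π²)
T² = 1.39023 × 10^22 s²
a³ = (2.458 × 10^15) × (1.39023 × 10^22) / (4π²) = 8.65585 × 10^35 m³
a = (a³)^(1/3) = 9.53023 × 10^11 m ≈ 6.37 AU

Final answer: 6.37 AU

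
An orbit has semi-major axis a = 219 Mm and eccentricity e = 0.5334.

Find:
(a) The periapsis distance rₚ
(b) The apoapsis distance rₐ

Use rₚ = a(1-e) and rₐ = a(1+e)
a = 219 Mm = 2.19 × 10^8 m
e = 0.5334:  1 − e = 0.4666,  1 + e = 1.5334
(a) rₚ = a(1 − e) = 2.19 × 10^8 m × 0.4666 = 1.02185 × 10^8 m ≈ 102.2 Mm
(b) rₐ = a(1 + e) = 2.19 × 10^8 m × 1.5334 = 3.35815 × 10^8 m ≈ 335.8 Mm

Final answer:
(a) rₚ = 102.2 Mm
(b) rₐ = 335.8 Mm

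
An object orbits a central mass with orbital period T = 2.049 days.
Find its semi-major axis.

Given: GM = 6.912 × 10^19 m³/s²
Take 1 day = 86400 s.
T = 2.049 days = 177034 s
GM = 6.912 × 10^19 m³/s²
Kepler's third law: a³ = GM T² / (4π²)
T² = 3.13409 × 10^10 s²
a³ = (6.912 × 10^19) × (3.13409 × 10^10) / (4π²) = 5.48726 × 10^28 m³
a = (a³)^(1/3) = 3.80001 × 10^9 m ≈ 3.8 × 10^9 m

Final answer: 3.8 × 10^9 m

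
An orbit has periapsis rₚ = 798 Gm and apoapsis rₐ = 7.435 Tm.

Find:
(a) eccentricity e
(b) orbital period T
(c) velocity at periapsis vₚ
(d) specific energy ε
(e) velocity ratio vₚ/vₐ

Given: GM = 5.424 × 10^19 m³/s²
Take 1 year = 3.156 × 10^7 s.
rₚ = 798 Gm = 7.98 × 10^11 m
rₐ = 7.435 Tm = 7.435 × 10^12 m
GM = 5.424 × 10^19 m³/s²
a = (rₚ + rₐ)/2 = 4.1165 × 10^12 m
e = (rₐ − rₚ)/(rₐ + rₚ) = (6.637 × 10^12) / (8.233 × 10^12) = 0.806146
(a) e = 0.806146 ≈ 0.8061
(b) a³ = 6.97564 × 10^37 m³;  T = 2π √(a³/GM) = 2π × 1.13405 × 10^9 s = 7.12545 × 10^9 s ≈ 225.8 years
(c) vₚ² = GM (2/rₚ − 1/a) = 5.424 × 10^19 × (2.50627 × 10^-12 − 2.42925 × 10^-13) = 1.22764 × 10^8 m²/s²;  vₚ = 11079.9 m/s ≈ 11.08 km/s
(d) 2a = 8.233 × 10^12 m;  ε = −GM/(2a) = -6.58812 × 10^6 J/kg ≈ -6.588 MJ/kg
(e) vₚ/vₐ = rₐ/rₚ (angular momentum) = (7.435 × 10^12) / (7.98 × 10^11) = 9.31704 ≈ 9.317

Final answer:
(a) eccentricity e = 0.8061
(b) orbital period T = 225.8 years
(c) velocity at periapsis vₚ = 11.08 km/s
(d) specific energy ε = -6.588 MJ/kg
(e) velocity ratio vₚ/vₐ = 9.317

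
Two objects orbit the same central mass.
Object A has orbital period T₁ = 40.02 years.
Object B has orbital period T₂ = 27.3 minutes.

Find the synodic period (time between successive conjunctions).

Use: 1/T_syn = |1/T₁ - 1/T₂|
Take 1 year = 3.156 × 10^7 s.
T₁ = 40.02 years = 1.26303 × 10^9 s
T₂ = 27.3 minutes = 1638 s
1/T₁ = 7.91746 × 10^-10 s⁻¹
1/T₂ = 0.000610501 s⁻¹
|1/T₁ − 1/T₂| = 0.0006105 s⁻¹
T_syn = 1 / |1/T₁ − 1/T₂| = 1638 s ≈ 27.3 minutes

Final answer: T_syn = 27.3 minutes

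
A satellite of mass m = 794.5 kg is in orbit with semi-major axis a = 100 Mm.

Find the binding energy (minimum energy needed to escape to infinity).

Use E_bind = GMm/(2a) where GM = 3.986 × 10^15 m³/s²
a = 100 Mm = 1 × 10^8 m
GM = 3.986 × 10^15 m³/s²
m = 794.5 kg
GMm = 3.986 × 10^15 × 794.5 = 3.16688 × 10^18 m³·kg/s²
2a = 2 × 10^8 m
E_bind = GMm/(2a) = 1.58344 × 10^10 J ≈ 15.83 GJ

Final answer: 15.83 GJ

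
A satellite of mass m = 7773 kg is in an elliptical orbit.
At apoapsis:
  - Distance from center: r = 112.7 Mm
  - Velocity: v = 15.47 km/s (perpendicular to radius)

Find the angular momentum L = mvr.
r = 112.7 Mm = 1.127 × 10^8 m
v = 15.47 km/s = 15470 m/s
vr = 15470 × 1.127 × 10^8 = 1.74347 × 10^12 m²/s
L = m × vr = 7773 × 1.74347 × 10^12 = 1.3552 × 10^16 kg·m²/s ≈ 1.355 × 10^16 kg·m²/s

Final answer: L = 1.355 × 10^16 kg·m²/s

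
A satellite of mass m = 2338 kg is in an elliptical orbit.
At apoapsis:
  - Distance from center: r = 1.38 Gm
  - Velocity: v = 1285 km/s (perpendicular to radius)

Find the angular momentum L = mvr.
r = 1.38 Gm = 1.38 × 10^9 m
v = 1285 km/s = 1.285 × 10^6 m/s
vr = 1.285 × 10^6 × 1.38 × 10^9 = 1.7733 × 10^15 m²/s
L = m × vr = 2338 × 1.7733 × 10^15 = 4.14598 × 10^18 kg·m²/s ≈ 4.146 × 10^18 kg·m²/s

Final answer: L = 4.146 × 10^18 kg·m²/s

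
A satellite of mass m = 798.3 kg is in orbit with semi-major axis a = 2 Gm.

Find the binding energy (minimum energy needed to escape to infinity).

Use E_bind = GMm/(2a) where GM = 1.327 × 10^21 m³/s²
a = 2 Gm = 2 × 10^9 m
GM = 1.327 × 10^21 m³/s²
m = 798.3 kg
GMm = 1.327 × 10^21 × 798.3 = 1.05934 × 10^24 m³·kg/s²
2a = 4 × 10^9 m
E_bind = GMm/(2a) = 2.64836 × 10^14 J ≈ 264.8 TJ

Final answer: 264.8 TJ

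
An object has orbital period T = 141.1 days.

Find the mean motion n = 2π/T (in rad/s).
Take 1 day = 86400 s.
T = 141.1 days = 1.2191 × 10^7 s
n = 2π / (1.2191 × 10^7 s) = 5.15394 × 10^-7 rad/s ≈ 5.154 × 10^-7 rad/s

Final answer: n = 5.154 × 10^-7 rad/s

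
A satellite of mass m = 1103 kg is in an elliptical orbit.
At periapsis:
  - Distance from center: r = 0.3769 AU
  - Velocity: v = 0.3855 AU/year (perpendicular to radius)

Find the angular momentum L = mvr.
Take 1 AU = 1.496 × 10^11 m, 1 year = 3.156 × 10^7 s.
r = 0.3769 AU = 5.63842 × 10^10 m
v = 0.3855 AU/year = 1827.34 m/s
vr = 1827.34 × 5.63842 × 10^10 = 1.03033 × 10^14 m²/s
L = m × vr = 1103 × 1.03033 × 10^14 = 1.13645 × 10^17 kg·m²/s ≈ 1.136 × 10^17 kg·m²/s

Final answer: L = 1.136 × 10^17 kg·m²/s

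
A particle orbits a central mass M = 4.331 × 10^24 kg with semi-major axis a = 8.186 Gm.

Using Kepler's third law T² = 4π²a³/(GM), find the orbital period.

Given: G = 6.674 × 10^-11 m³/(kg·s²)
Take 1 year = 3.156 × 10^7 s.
M = 4.331 × 10^24 kg
GM = G × M = 6.674 × 10^-11 × 4.331 × 10^24 = 2.89051 × 10^14 m³/s²
a = 8.186 Gm = 8.186 × 10^9 m
a³ = 5.48549 × 10^29 m³
T = 2π √(a³/GM) = 2π √((5.48549 × 10^29) / (2.89051 × 10^14)) = 2π × 4.35633 × 10^7 s
T = 2.73716 × 10^8 s ≈ 8.673 years

Final answer: 8.673 years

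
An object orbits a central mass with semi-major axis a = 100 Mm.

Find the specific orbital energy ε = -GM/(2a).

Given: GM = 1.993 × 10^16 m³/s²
a = 100 Mm = 1 × 10^8 m
GM = 1.993 × 10^16 m³/s²
2a = 2 × 10^8 m
ε = −GM/(2a) = -9.965 × 10^7 J/kg ≈ -99.65 MJ/kg

Final answer: -99.65 MJ/kg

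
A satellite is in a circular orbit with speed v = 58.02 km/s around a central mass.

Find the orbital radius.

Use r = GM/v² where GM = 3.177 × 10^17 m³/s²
v = 58.02 km/s = 58020 m/s
GM = 3.177 × 10^17 m³/s²
v² = 3.36632 × 10^9 m²/s²
r = GM/v² = (3.177 × 10^17) / (3.36632 × 10^9) = 9.4376 × 10^7 m ≈ 94.38 Mm

Final answer: 94.38 Mm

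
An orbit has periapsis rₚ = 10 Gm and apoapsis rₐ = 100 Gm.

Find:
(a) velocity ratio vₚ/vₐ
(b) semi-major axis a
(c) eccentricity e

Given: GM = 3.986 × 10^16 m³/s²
rₚ = 10 Gm = 1 × 10^10 m
rₐ = 100 Gm = 1 × 10^11 m
GM = 3.986 × 10^16 m³/s²
a = (rₚ + rₐ)/2 = 5.5 × 10^10 m
e = (rₐ − rₚ)/(rₐ + rₚ) = (9 × 10^10) / (1.1 × 10^11) = 0.818182
(a) vₚ/vₐ = rₐ/rₚ (angular momentum) = (1 × 10^11) / (1 × 10^10) = 10 ≈ 10
(b) a = 5.5 × 10^10 m ≈ 55 Gm
(c) e = 0.818182 ≈ 0.8182

Final answer:
(a) velocity ratio vₚ/vₐ = 10
(b) semi-major axis a = 55 Gm
(c) eccentricity e = 0.8182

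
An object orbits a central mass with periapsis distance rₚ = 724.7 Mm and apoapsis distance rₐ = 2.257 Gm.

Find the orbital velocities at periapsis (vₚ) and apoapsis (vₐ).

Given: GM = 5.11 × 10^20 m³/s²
rₚ = 724.7 Mm = 7.247 × 10^8 m
rₐ = 2.257 Gm = 2.257 × 10^9 m
GM = 5.11 × 10^20 m³/s²
a = (rₚ + rₐ)/2 = 1.49085 × 10^9 m
Vis-viva: v² = GM (2/r − 1/a)
vₚ² = 5.11 × 10^20 × (2.75976 × 10^-9 − 6.70758 × 10^-10) = 1.06748 × 10^12 m²/s²
vₚ = 1.03319 × 10^6 m/s ≈ 1033 km/s
vₐ² = 5.11 × 10^20 × (8.86132 × 10^-10 − 6.70758 × 10^-10) = 1.10056 × 10^11 m²/s²
vₐ = 331747 m/s ≈ 331.7 km/s

Final answer: vₚ = 1033 km/s, vₐ = 331.7 km/s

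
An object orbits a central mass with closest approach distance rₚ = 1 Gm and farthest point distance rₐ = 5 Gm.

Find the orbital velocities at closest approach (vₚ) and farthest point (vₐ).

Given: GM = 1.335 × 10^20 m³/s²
rₚ = 1 Gm = 1 × 10^9 m
rₐ = 5 Gm = 5 × 10^9 m
GM = 1.335 × 10^20 m³/s²
a = (rₚ + rₐ)/2 = 3 × 10^9 m
Vis-viva: v² = GM (2/r − 1/a)
vₚ² = 1.335 × 10^20 × (2 × 10^-9 − 3.33333 × 10^-10) = 2.225 × 10^11 m²/s²
vₚ = 471699 m/s ≈ 471.7 km/s
vₐ² = 1.335 × 10^20 × (4 × 10^-10 − 3.33333 × 10^-10) = 8.9 × 10^9 m²/s²
vₐ = 94339.8 m/s ≈ 94.34 km/s

Final answer: vₚ = 471.7 km/s, vₐ = 94.34 km/s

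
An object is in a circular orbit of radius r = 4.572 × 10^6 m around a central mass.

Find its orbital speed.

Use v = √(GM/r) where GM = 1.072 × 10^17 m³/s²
r = 4.572 × 10^6 m
GM = 1.072 × 10^17 m³/s²
GM/r = (1.072 × 10^17) / (4.572 × 10^6) = 2.34471 × 10^10 m²/s²
v = √(GM/r) = 153124 m/s ≈ 153.1 km/s

Final answer: 153.1 km/s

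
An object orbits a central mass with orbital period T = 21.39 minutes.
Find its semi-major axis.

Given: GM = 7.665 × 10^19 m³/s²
T = 21.39 minutes = 1283.4 s
GM = 7.665 × 10^19 m³/s²
Kepler's third law: a³ = GM T² / (4π²)
T² = 1.64712 × 10^6 s²
a³ = (7.665 × 10^19) × (1.64712 × 10^6) / (4π²) = 3.19799 × 10^24 m³
a = (a³)^(1/3) = 1.4733 × 10^8 m ≈ 147.3 Mm

Final answer: 147.3 Mm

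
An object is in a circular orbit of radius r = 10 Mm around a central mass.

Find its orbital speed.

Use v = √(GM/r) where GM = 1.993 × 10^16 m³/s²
r = 10 Mm = 1 × 10^7 m
GM = 1.993 × 10^16 m³/s²
GM/r = (1.993 × 10^16) / (1 × 10^7) = 1.993 × 10^9 m²/s²
v = √(GM/r) = 44643 m/s ≈ 44.64 km/s

Final answer: 44.64 km/s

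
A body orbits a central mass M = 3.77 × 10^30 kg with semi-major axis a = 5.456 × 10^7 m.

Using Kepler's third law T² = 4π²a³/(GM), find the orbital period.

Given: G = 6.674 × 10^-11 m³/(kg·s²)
M = 3.77 × 10^30 kg
GM = G × M = 6.674 × 10^-11 × 3.77 × 10^30 = 2.5161 × 10^20 m³/s²
a = 5.456 × 10^7 m
a³ = 1.62414 × 10^23 m³
T = 2π √(a³/GM) = 2π √((1.62414 × 10^23) / (2.5161 × 10^20)) = 2π × 25.4067 s
T = 159.635 s ≈ 2.661 minutes

Final answer: 2.661 minutes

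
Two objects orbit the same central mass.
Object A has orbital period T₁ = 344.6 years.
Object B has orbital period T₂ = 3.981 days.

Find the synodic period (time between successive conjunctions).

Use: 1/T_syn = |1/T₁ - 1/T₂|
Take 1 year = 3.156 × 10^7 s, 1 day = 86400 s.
T₁ = 344.6 years = 1.08756 × 10^10 s
T₂ = 3.981 days = 343958 s
1/T₁ = 9.19492 × 10^-11 s⁻¹
1/T₂ = 2.90733 × 10^-6 s⁻¹
|1/T₁ − 1/T₂| = 2.90724 × 10^-6 s⁻¹
T_syn = 1 / |1/T₁ − 1/T₂| = 343969 s ≈ 3.981 days

Final answer: T_syn = 3.981 days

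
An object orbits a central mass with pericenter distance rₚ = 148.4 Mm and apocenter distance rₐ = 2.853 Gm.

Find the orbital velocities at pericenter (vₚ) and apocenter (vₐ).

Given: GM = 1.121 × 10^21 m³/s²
rₚ = 148.4 Mm = 1.484 × 10^8 m
rₐ = 2.853 Gm = 2.853 × 10^9 m
GM = 1.121 × 10^21 m³/s²
a = (rₚ + rₐ)/2 = 1.5007 × 10^9 m
Vis-viva: v² = GM (2/r − 1/a)
vₚ² = 1.121 × 10^21 × (1.34771 × 10^-8 − 6.66356 × 10^-10) = 1.43608 × 10^13 m²/s²
vₚ = 3.78957 × 10^6 m/s ≈ 3790 km/s
vₐ² = 1.121 × 10^21 × (7.01016 × 10^-10 − 6.66356 × 10^-10) = 3.88547 × 10^10 m²/s²
vₐ = 197116 m/s ≈ 197.1 km/s

Final answer: vₚ = 3790 km/s, vₐ = 197.1 km/s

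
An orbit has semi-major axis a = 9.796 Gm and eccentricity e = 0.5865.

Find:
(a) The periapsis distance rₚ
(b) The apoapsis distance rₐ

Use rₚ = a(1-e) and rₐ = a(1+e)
a = 9.796 Gm = 9.796 × 10^9 m
e = 0.5865:  1 − e = 0.4135,  1 + e = 1.5865
(a) rₚ = a(1 − e) = 9.796 × 10^9 m × 0.4135 = 4.05065 × 10^9 m ≈ 4.051 Gm
(b) rₐ = a(1 + e) = 9.796 × 10^9 m × 1.5865 = 1.55414 × 10^10 m ≈ 15.54 Gm

Final answer:
(a) rₚ = 4.051 Gm
(b) rₐ = 15.54 Gm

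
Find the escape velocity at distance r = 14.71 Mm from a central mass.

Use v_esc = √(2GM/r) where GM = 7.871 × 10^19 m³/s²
r = 14.71 Mm = 1.471 × 10^7 m
GM = 7.871 × 10^19 m³/s²
2GM/r = 2 × (7.871 × 10^19) / (1.471 × 10^7) = 1.07016 × 10^13 m²/s²
v_esc = √(2GM/r) = 3.27132 × 10^6 m/s ≈ 3271 km/s

Final answer: 3271 km/s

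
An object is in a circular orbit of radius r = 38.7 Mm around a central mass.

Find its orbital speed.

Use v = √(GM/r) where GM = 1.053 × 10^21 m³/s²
r = 38.7 Mm = 3.87 × 10^7 m
GM = 1.053 × 10^21 m³/s²
GM/r = (1.053 × 10^21) / (3.87 × 10^7) = 2.72093 × 10^13 m²/s²
v = √(GM/r) = 5.21625 × 10^6 m/s ≈ 5216 km/s

Final answer: 5216 km/s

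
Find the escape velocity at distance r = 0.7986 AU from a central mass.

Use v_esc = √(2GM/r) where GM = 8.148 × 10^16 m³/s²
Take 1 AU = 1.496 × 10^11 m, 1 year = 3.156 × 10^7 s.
r = 0.7986 AU = 1.19471 × 10^11 m
GM = 8.148 × 10^16 m³/s²
2GM/r = 2 × (8.148 × 10^16) / (1.19471 × 10^11) = 1.36402 × 10^6 m²/s²
v_esc = √(2GM/r) = 1167.91 m/s ≈ 0.2464 AU/year

Final answer: 0.2464 AU/year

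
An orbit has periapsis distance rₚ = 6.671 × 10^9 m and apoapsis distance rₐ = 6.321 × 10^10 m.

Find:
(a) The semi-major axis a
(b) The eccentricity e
rₚ = 6.671 × 10^9 m
rₐ = 6.321 × 10^10 m
(a) a = (rₚ + rₐ)/2 = 3.49405 × 10^10 m ≈ 3.494 × 10^10 m
(b) e = (rₐ − rₚ)/(rₐ + rₚ) = (5.6539 × 10^10) / (6.9881 × 10^10) = 0.809075

Final answer:
(a) a = 3.494 × 10^10 m
(b) e = 0.8091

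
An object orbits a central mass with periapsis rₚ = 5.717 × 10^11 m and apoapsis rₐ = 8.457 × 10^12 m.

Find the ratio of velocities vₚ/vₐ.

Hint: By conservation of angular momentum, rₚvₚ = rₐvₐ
rₚ = 5.717 × 10^11 m
rₐ = 8.457 × 10^12 m
rₚvₚ = rₐvₐ  ⇒  vₚ/vₐ = rₐ/rₚ
vₚ/vₐ = (8.457 × 10^12) / (5.717 × 10^11) = 14.7927

Final answer: vₚ/vₐ = 14.79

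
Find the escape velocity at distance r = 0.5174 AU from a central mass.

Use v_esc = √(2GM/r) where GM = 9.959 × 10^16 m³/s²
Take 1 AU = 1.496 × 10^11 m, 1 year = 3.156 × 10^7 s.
r = 0.5174 AU = 7.7403 × 10^10 m
GM = 9.959 × 10^16 m³/s²
2GM/r = 2 × (9.959 × 10^16) / (7.7403 × 10^10) = 2.57328 × 10^6 m²/s²
v_esc = √(2GM/r) = 1604.15 m/s ≈ 0.3384 AU/year

Final answer: 0.3384 AU/year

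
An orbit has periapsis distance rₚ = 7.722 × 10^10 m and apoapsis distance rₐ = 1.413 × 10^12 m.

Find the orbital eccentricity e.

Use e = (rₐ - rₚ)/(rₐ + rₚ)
rₚ = 7.722 × 10^10 m
rₐ = 1.413 × 10^12 m
rₐ − rₚ = 1.33578 × 10^12 m
rₐ + rₚ = 1.49022 × 10^12 m
e = (rₐ − rₚ)/(rₐ + rₚ) = 0.896364

Final answer: e = 0.8964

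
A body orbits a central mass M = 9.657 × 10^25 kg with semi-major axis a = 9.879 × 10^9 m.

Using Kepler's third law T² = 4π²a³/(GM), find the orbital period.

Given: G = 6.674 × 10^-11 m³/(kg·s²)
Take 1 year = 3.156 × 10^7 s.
M = 9.657 × 10^25 kg
GM = G × M = 6.674 × 10^-11 × 9.657 × 10^25 = 6.44508 × 10^15 m³/s²
a = 9.879 × 10^9 m
a³ = 9.64137 × 10^29 m³
T = 2π √(a³/GM) = 2π √((9.64137 × 10^29) / (6.44508 × 10^15)) = 2π × 1.22308 × 10^7 s
T = 7.68485 × 10^7 s ≈ 2.435 years

Final answer: 2.435 years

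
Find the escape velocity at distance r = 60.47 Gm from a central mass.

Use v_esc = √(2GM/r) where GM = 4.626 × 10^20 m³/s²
r = 60.47 Gm = 6.047 × 10^10 m
GM = 4.626 × 10^20 m³/s²
2GM/r = 2 × (4.626 × 10^20) / (6.047 × 10^10) = 1.53001 × 10^10 m²/s²
v_esc = √(2GM/r) = 123694 m/s ≈ 123.7 km/s

Final answer: 123.7 km/s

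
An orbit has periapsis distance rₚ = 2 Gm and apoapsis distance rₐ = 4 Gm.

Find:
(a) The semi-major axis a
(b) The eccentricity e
rₚ = 2 Gm = 2 × 10^9 m
rₐ = 4 Gm = 4 × 10^9 m
(a) a = (rₚ + rₐ)/2 = 3 × 10^9 m ≈ 3 Gm
(b) e = (rₐ − rₚ)/(rₐ + rₚ) = (2 × 10^9) / (6 × 10^9) = 0.333333

Final answer:
(a) a = 3 Gm
(b) e = 0.3333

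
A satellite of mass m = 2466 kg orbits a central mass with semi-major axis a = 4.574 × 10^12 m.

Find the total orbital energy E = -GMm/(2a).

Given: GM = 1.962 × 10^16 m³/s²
a = 4.574 × 10^12 m
GM = 1.962 × 10^16 m³/s²
2a = 9.148 × 10^12 m
GMm = 1.962 × 10^16 × 2466 = 4.83829 × 10^19 m³·kg/s²
E = −GMm/(2a) = -5.28891 × 10^6 J ≈ -5.289 MJ

Final answer: -5.289 MJ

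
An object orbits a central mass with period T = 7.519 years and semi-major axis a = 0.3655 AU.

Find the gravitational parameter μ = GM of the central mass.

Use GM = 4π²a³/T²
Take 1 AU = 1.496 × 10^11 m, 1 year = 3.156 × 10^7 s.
T = 7.519 years = 2.373 × 10^8 s
a = 0.3655 AU = 5.46788 × 10^10 m
a³ = 1.63477 × 10^32 m³
T² = 5.63111 × 10^16 s²
GM = 4π² × (1.63477 × 10^32) / (5.63111 × 10^16) = 1.1461 × 10^17 m³/s²
GM ≈ 1.146 × 10^17 m³/s²

Final answer: GM = 1.146 × 10^17 m³/s²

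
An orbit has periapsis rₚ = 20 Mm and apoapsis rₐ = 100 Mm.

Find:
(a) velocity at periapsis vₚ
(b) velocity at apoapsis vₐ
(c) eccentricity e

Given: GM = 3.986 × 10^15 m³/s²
rₚ = 20 Mm = 2 × 10^7 m
rₐ = 100 Mm = 1 × 10^8 m
GM = 3.986 × 10^15 m³/s²
a = (rₚ + rₐ)/2 = 6 × 10^7 m
e = (rₐ − rₚ)/(rₐ + rₚ) = (8 × 10^7) / (1.2 × 10^8) = 0.666667
(a) vₚ² = GM (2/rₚ − 1/a) = 3.986 × 10^15 × (1 × 10^-7 − 1.66667 × 10^-8) = 3.32167 × 10^8 m²/s²;  vₚ = 18225.4 m/s ≈ 18.23 km/s
(b) vₐ² = GM (2/rₐ − 1/a) = 3.986 × 10^15 × (2 × 10^-8 − 1.66667 × 10^-8) = 1.32867 × 10^7 m²/s²;  vₐ = 3645.09 m/s ≈ 3.645 km/s
(c) e = 0.666667 ≈ 0.6667

Final answer:
(a) velocity at periapsis vₚ = 18.23 km/s
(b) velocity at apoapsis vₐ = 3.645 km/s
(c) eccentricity e = 0.6667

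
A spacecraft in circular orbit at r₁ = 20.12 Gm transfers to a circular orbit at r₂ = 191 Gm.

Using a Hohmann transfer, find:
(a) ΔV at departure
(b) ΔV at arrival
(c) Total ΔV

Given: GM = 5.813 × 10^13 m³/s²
r₁ = 20.12 Gm = 2.012 × 10^10 m
r₂ = 191 Gm = 1.91 × 10^11 m
GM = 5.813 × 10^13 m³/s²
Transfer ellipse: a_t = (r₁ + r₂)/2 = 1.0556 × 10^11 m
Circular speed at r₁: v₁ = √(GM/r₁) = 53.751 m/s
Transfer speed at r₁ (periapsis): v₁ₜ = √(GM(2/r₁ − 1/a_t)) = 72.3025 m/s
(a) ΔV₁ = v₁ₜ − v₁ = 18.5515 m/s ≈ 18.55 m/s
Circular speed at r₂: v₂ = √(GM/r₂) = 17.4455 m/s
Transfer speed at r₂ (apoapsis): v₂ₜ = √(GM(2/r₂ − 1/a_t)) = 7.61637 m/s
(b) ΔV₂ = v₂ − v₂ₜ = 9.82914 m/s ≈ 9.829 m/s
(c) ΔV_total = ΔV₁ + ΔV₂ = 28.3807 m/s ≈ 28.38 m/s

Final answer:
(a) ΔV₁ = 18.55 m/s
(b) ΔV₂ = 9.829 m/s
(c) ΔV_total = 28.38 m/s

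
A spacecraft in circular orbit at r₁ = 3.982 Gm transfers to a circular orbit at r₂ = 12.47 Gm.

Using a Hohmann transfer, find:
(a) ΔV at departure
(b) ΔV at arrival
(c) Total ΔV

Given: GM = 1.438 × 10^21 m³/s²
r₁ = 3.982 Gm = 3.982 × 10^9 m
r₂ = 12.47 Gm = 1.247 × 10^10 m
GM = 1.438 × 10^21 m³/s²
Transfer ellipse: a_t = (r₁ + r₂)/2 = 8.226 × 10^9 m
Circular speed at r₁: v₁ = √(GM/r₁) = 600937 m/s
Transfer speed at r₁ (periapsis): v₁ₜ = √(GM(2/r₁ − 1/a_t)) = 739891 m/s
(a) ΔV₁ = v₁ₜ − v₁ = 138954 m/s ≈ 139 km/s
Circular speed at r₂: v₂ = √(GM/r₂) = 339583 m/s
Transfer speed at r₂ (apoapsis): v₂ₜ = √(GM(2/r₂ − 1/a_t)) = 236267 m/s
(b) ΔV₂ = v₂ − v₂ₜ = 103317 m/s ≈ 103.3 km/s
(c) ΔV_total = ΔV₁ + ΔV₂ = 242271 m/s ≈ 242.3 km/s

Final answer:
(a) ΔV₁ = 139 km/s
(b) ΔV₂ = 103.3 km/s
(c) ΔV_total = 242.3 km/s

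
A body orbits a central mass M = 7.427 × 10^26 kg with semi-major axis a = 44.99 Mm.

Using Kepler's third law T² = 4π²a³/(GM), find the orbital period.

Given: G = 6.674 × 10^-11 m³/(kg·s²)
M = 7.427 × 10^26 kg
GM = G × M = 6.674 × 10^-11 × 7.427 × 10^26 = 4.95678 × 10^16 m³/s²
a = 44.99 Mm = 4.499 × 10^7 m
a³ = 9.10643 × 10^22 m³
T = 2π √(a³/GM) = 2π √((9.10643 × 10^22) / (4.95678 × 10^16)) = 2π × 1355.42 s
T = 8516.36 s ≈ 2.366 hours

Final answer: 2.366 hours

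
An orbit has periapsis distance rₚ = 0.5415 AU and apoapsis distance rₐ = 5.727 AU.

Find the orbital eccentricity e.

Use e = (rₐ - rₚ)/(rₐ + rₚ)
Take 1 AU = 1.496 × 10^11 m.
rₚ = 0.5415 AU = 8.10084 × 10^10 m
rₐ = 5.727 AU = 8.56759 × 10^11 m
rₐ − rₚ = 7.75751 × 10^11 m
rₐ + rₚ = 9.37768 × 10^11 m
e = (rₐ − rₚ)/(rₐ + rₚ) = 0.827231

Final answer: e = 0.8272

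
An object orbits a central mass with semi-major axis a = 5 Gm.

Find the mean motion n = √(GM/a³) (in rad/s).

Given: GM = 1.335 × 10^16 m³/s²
a = 5 Gm = 5 × 10^9 m
GM = 1.335 × 10^16 m³/s²
a³ = 1.25 × 10^29 m³
GM/a³ = (1.335 × 10^16) / (1.25 × 10^29) = 1.068 × 10^-13 s⁻²
n = √(GM/a³) = 3.26803 × 10^-7 rad/s ≈ 3.268 × 10^-7 rad/s

Final answer: n = 3.268 × 10^-7 rad/s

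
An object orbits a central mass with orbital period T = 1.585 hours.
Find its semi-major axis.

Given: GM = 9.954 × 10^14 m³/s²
T = 1.585 hours = 5706 s
GM = 9.954 × 10^14 m³/s²
Kepler's third law: a³ = GM T² / (4π²)
T² = 3.25584 × 10^7 s²
a³ = (9.954 × 10^14) × (3.25584 × 10^7) / (4π²) = 8.20921 × 10^20 m³
a = (a³)^(1/3) = 9.36341 × 10^6 m ≈ 9.363 Mm

Final answer: 9.363 Mm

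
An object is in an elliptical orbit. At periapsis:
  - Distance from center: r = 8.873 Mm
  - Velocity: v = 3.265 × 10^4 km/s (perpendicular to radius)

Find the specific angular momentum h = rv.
r = 8.873 Mm = 8.873 × 10^6 m
v = 3.265 × 10^4 km/s = 3.265 × 10^7 m/s
h = rv = 8.873 × 10^6 × 3.265 × 10^7 = 2.89703 × 10^14 m²/s ≈ 2.897 × 10^14 m²/s

Final answer: h = 2.897 × 10^14 m²/s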